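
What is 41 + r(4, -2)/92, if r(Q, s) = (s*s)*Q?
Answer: 947/23 ≈ 41.174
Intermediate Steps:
r(Q, s) = Q*s² (r(Q, s) = s²*Q = Q*s²)
41 + r(4, -2)/92 = 41 + (4*(-2)²)/92 = 41 + (4*4)/92 = 41 + (1/92)*16 = 41 + 4/23 = 947/23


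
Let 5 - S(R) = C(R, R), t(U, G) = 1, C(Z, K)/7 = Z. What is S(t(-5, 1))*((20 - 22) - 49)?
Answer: 102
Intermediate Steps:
C(Z, K) = 7*Z
S(R) = 5 - 7*R
S(t(-5, 1))*((20 - 22) - 49) = (5 - 7*1)*((20 - 22) - 49) = (5 - 7)*(-2 - 49) = -2*(-51) = 102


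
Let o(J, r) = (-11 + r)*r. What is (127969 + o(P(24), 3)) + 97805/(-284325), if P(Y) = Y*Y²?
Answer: 7275572864/56865 ≈ 1.2794e+5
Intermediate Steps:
P(Y) = Y³
o(J, r) = r*(-11 + r)
(127969 + o(P(24), 3)) + 97805/(-284325) = (127969 + 3*(-11 + 3)) + 97805/(-284325) = (127969 + 3*(-8)) + 97805*(-1/284325) = (127969 - 24) - 19561/56865 = 127945 - 19561/56865 = 7275572864/56865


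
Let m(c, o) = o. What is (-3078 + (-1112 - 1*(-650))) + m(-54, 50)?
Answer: -3490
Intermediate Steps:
(-3078 + (-1112 - 1*(-650))) + m(-54, 50) = (-3078 + (-1112 - 1*(-650))) + 50 = (-3078 + (-1112 + 650)) + 50 = (-3078 - 462) + 50 = -3540 + 50 = -3490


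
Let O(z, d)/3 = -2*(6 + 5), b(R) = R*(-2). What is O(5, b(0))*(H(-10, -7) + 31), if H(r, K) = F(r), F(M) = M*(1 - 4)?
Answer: -4026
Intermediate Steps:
b(R) = -2*R
O(z, d) = -66 (O(z, d) = 3*(-2*(6 + 5)) = 3*(-2*11) = 3*(-22) = -66)
F(M) = -3*M (F(M) = M*(-3) = -3*M)
H(r, K) = -3*r
O(5, b(0))*(H(-10, -7) + 31) = -66*(-3*(-10) + 31) = -66*(30 + 31) = -66*61 = -4026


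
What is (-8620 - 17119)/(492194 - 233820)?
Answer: -25739/258374 ≈ -0.099619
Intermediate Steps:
(-8620 - 17119)/(492194 - 233820) = -25739/258374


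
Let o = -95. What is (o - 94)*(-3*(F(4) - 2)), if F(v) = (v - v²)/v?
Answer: -2835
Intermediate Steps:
F(v) = (v - v²)/v
(o - 94)*(-3*(F(4) - 2)) = (-95 - 94)*(-3*((1 - 1*4) - 2)) = -(-567)*((1 - 4) - 2) = -(-567)*(-3 - 2) = -(-567)*(-5) = -189*15 = -2835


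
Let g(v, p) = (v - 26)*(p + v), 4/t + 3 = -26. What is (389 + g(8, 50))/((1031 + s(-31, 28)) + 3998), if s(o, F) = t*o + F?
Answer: -18995/146777 ≈ -0.12941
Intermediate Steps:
t = -4/29 (t = 4/(-3 - 26) = 4/(-29) = 4*(-1/29) = -4/29 ≈ -0.13793)
s(o, F) = F - 4*o/29 (s(o, F) = -4*o/29 + F = F - 4*o/29)
g(v, p) = (-26 + v)*(p + v)
(389 + g(8, 50))/((1031 + s(-31, 28)) + 3998) = (389 + (8² - 26*50 - 26*8 + 50*8))/((1031 + (28 - 4/29*(-31))) + 3998) = (389 + (64 - 1300 - 208 + 400))/((1031 + (28 + 124/29)) + 3998) = (389 - 1044)/((1031 + 936/29) + 3998) = -655/(30835/29 + 3998) = -655/146777/29 = -655*29/146777 = -18995/146777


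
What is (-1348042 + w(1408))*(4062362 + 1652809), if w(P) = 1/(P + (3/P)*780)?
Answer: -3822876670798113390/496201 ≈ -7.7043e+12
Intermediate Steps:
w(P) = 1/(P + 2340/P)
(-1348042 + w(1408))*(4062362 + 1652809) = (-1348042 + 1408/(2340 + 1408²))*(4062362 + 1652809) = (-1348042 + 1408/(2340 + 1982464))*5715171 = (-1348042 + 1408/1984804)*5715171 = (-1348042 + 1408*(1/1984804))*5715171 = (-1348042 + 352/496201)*5715171 = -668899788090/496201*5715171 = -3822876670798113390/496201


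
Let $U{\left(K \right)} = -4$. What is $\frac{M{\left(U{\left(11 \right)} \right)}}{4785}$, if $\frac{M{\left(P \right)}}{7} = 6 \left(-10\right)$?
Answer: $- \frac{28}{319} \approx -0.087774$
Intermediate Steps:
$M{\left(P \right)} = -420$ ($M{\left(P \right)} = 7 \cdot 6 \left(-10\right) = 7 \left(-60\right) = -420$)
$\frac{M{\left(U{\left(11 \right)} \right)}}{4785} = - \frac{420}{4785} = \left(-420\right) \frac{1}{4785} = - \frac{28}{319}$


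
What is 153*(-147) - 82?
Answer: -22573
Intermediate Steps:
153*(-147) - 82 = -22491 - 82 = -22573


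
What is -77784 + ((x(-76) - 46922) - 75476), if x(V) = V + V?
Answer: -200334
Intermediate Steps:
x(V) = 2*V
-77784 + ((x(-76) - 46922) - 75476) = -77784 + ((2*(-76) - 46922) - 75476) = -77784 + ((-152 - 46922) - 75476) = -77784 + (-47074 - 75476) = -77784 - 122550 = -200334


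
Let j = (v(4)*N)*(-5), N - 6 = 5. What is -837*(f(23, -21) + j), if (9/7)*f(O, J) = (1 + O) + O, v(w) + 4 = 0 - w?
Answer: -398877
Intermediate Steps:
v(w) = -4 - w (v(w) = -4 + (0 - w) = -4 - w)
N = 11 (N = 6 + 5 = 11)
f(O, J) = 7/9 + 14*O/9 (f(O, J) = 7*((1 + O) + O)/9 = 7*(1 + 2*O)/9 = 7/9 + 14*O/9)
j = 440 (j = ((-4 - 1*4)*11)*(-5) = ((-4 - 4)*11)*(-5) = -8*11*(-5) = -88*(-5) = 440)
-837*(f(23, -21) + j) = -837*((7/9 + (14/9)*23) + 440) = -837*((7/9 + 322/9) + 440) = -837*(329/9 + 440) = -837*4289/9 = -398877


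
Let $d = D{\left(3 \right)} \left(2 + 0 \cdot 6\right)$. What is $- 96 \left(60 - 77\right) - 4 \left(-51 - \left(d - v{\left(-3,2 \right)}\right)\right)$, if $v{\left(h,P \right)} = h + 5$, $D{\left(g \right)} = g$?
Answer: $1852$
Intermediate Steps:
$v{\left(h,P \right)} = 5 + h$
$d = 6$ ($d = 3 \left(2 + 0 \cdot 6\right) = 3 \left(2 + 0\right) = 3 \cdot 2 = 6$)
$- 96 \left(60 - 77\right) - 4 \left(-51 - \left(d - v{\left(-3,2 \right)}\right)\right) = - 96 \left(60 - 77\right) - 4 \left(-51 + \left(\left(5 - 3\right) - 6\right)\right) = \left(-96\right) \left(-17\right) - 4 \left(-51 + \left(2 - 6\right)\right) = 1632 - 4 \left(-51 - 4\right) = 1632 - -220 = 1632 + 220 = 1852$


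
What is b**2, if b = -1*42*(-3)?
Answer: 15876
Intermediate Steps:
b = 126 (b = -42*(-3) = 126)
b**2 = 126**2 = 15876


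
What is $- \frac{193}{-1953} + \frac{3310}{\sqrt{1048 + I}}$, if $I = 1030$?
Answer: $\frac{193}{1953} + \frac{1655 \sqrt{2078}}{1039} \approx 72.71$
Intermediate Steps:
$- \frac{193}{-1953} + \frac{3310}{\sqrt{1048 + I}} = - \frac{193}{-1953} + \frac{3310}{\sqrt{1048 + 1030}} = \left(-193\right) \left(- \frac{1}{1953}\right) + \frac{3310}{\sqrt{2078}} = \frac{193}{1953} + 3310 \frac{\sqrt{2078}}{2078} = \frac{193}{1953} + \frac{1655 \sqrt{2078}}{1039}$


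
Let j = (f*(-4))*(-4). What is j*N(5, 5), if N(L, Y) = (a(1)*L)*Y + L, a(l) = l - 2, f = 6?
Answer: -1920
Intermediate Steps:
a(l) = -2 + l
N(L, Y) = L - L*Y (N(L, Y) = ((-2 + 1)*L)*Y + L = (-L)*Y + L = -L*Y + L = L - L*Y)
j = 96 (j = (6*(-4))*(-4) = -24*(-4) = 96)
j*N(5, 5) = 96*(5*(1 - 1*5)) = 96*(5*(1 - 5)) = 96*(5*(-4)) = 96*(-20) = -1920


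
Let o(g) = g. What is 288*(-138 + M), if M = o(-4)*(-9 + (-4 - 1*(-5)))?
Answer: -30528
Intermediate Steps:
M = 32 (M = -4*(-9 + (-4 - 1*(-5))) = -4*(-9 + (-4 + 5)) = -4*(-9 + 1) = -4*(-8) = 32)
288*(-138 + M) = 288*(-138 + 32) = 288*(-106) = -30528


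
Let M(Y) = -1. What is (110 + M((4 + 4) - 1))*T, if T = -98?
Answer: -10682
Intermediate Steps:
(110 + M((4 + 4) - 1))*T = (110 - 1)*(-98) = 109*(-98) = -10682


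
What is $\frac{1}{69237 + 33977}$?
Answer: $\frac{1}{103214} \approx 9.6886 \cdot 10^{-6}$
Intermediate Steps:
$\frac{1}{69237 + 33977} = \frac{1}{103214}$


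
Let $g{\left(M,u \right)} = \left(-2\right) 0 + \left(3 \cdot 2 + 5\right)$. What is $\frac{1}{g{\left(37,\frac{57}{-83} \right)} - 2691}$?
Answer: $- \frac{1}{2680} \approx -0.00037313$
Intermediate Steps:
$g{\left(M,u \right)} = 11$ ($g{\left(M,u \right)} = 0 + \left(6 + 5\right) = 0 + 11 = 11$)
$\frac{1}{g{\left(37,\frac{57}{-83} \right)} - 2691} = \frac{1}{11 - 2691} = \frac{1}{-2680} = - \frac{1}{2680}$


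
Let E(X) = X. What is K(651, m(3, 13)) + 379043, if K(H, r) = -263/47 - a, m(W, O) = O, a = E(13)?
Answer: 17814147/47 ≈ 3.7902e+5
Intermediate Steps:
a = 13
K(H, r) = -874/47 (K(H, r) = -263/47 - 1*13 = -263*1/47 - 13 = -263/47 - 13 = -874/47)
K(651, m(3, 13)) + 379043 = -874/47 + 379043 = 17814147/47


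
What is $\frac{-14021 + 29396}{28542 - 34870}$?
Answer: $- \frac{15375}{6328} \approx -2.4297$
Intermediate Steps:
$\frac{-14021 + 29396}{28542 - 34870} = \frac{15375}{-6328} = 15375 \left(- \frac{1}{6328}\right) = - \frac{15375}{6328}$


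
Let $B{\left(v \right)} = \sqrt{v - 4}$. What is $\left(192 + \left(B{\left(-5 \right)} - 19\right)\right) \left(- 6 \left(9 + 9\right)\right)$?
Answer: $-18684 - 324 i \approx -18684.0 - 324.0 i$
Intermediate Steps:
$B{\left(v \right)} = \sqrt{-4 + v}$
$\left(192 + \left(B{\left(-5 \right)} - 19\right)\right) \left(- 6 \left(9 + 9\right)\right) = \left(192 + \left(\sqrt{-4 - 5} - 19\right)\right) \left(- 6 \left(9 + 9\right)\right) = \left(192 - \left(19 - \sqrt{-9}\right)\right) \left(\left(-6\right) 18\right) = \left(192 - \left(19 - 3 i\right)\right) \left(-108\right) = \left(173 + 3 i\right) \left(-108\right) = -18684 - 324 i$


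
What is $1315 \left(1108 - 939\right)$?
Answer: $222235$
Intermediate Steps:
$1315 \left(1108 - 939\right) = 1315 \cdot 169 = 222235$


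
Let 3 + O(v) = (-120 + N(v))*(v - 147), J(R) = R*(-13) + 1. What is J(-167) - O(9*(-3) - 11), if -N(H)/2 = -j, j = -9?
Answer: -23355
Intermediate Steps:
J(R) = 1 - 13*R (J(R) = -13*R + 1 = 1 - 13*R)
N(H) = -18 (N(H) = -(-2)*(-9) = -2*9 = -18)
O(v) = 20283 - 138*v (O(v) = -3 + (-120 - 18)*(v - 147) = -3 - 138*(-147 + v) = -3 + (20286 - 138*v) = 20283 - 138*v)
J(-167) - O(9*(-3) - 11) = (1 - 13*(-167)) - (20283 - 138*(9*(-3) - 11)) = (1 + 2171) - (20283 - 138*(-27 - 11)) = 2172 - (20283 - 138*(-38)) = 2172 - (20283 + 5244) = 2172 - 1*25527 = 2172 - 25527 = -23355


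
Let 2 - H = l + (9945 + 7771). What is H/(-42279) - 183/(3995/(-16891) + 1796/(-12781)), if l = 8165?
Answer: 1672412270957596/3441355478349 ≈ 485.97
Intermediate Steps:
H = -25879 (H = 2 - (8165 + (9945 + 7771)) = 2 - (8165 + 17716) = 2 - 1*25881 = 2 - 25881 = -25879)
H/(-42279) - 183/(3995/(-16891) + 1796/(-12781)) = -25879/(-42279) - 183/(3995/(-16891) + 1796/(-12781)) = -25879*(-1/42279) - 183/(3995*(-1/16891) + 1796*(-1/12781)) = 25879/42279 - 183/(-3995/16891 - 1796/12781) = 25879/42279 - 183/(-81396331/215883871) = 25879/42279 - 183*(-215883871/81396331) = 25879/42279 + 39506748393/81396331 = 1672412270957596/3441355478349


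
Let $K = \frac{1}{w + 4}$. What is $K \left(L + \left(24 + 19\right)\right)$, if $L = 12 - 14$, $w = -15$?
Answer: $- \frac{41}{11} \approx -3.7273$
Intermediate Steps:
$L = -2$ ($L = 12 - 14 = -2$)
$K = - \frac{1}{11}$ ($K = \frac{1}{-15 + 4} = \frac{1}{-11} = - \frac{1}{11} \approx -0.090909$)
$K \left(L + \left(24 + 19\right)\right) = - \frac{-2 + \left(24 + 19\right)}{11} = - \frac{-2 + 43}{11} = \left(- \frac{1}{11}\right) 41 = - \frac{41}{11}$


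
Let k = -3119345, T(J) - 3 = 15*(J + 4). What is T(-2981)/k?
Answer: 44652/3119345 ≈ 0.014315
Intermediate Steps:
T(J) = 63 + 15*J (T(J) = 3 + 15*(J + 4) = 3 + 15*(4 + J) = 3 + (60 + 15*J) = 63 + 15*J)
T(-2981)/k = (63 + 15*(-2981))/(-3119345) = (63 - 44715)*(-1/3119345) = -44652*(-1/3119345) = 44652/3119345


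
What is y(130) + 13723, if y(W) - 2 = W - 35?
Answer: 13820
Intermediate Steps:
y(W) = -33 + W (y(W) = 2 + (W - 35) = 2 + (-35 + W) = -33 + W)
y(130) + 13723 = (-33 + 130) + 13723 = 97 + 13723 = 13820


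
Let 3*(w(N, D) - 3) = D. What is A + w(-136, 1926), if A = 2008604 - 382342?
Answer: 1626907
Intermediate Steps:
w(N, D) = 3 + D/3
A = 1626262
A + w(-136, 1926) = 1626262 + (3 + (⅓)*1926) = 1626262 + (3 + 642) = 1626262 + 645 = 1626907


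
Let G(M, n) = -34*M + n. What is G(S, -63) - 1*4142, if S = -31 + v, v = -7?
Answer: -2913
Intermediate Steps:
S = -38 (S = -31 - 7 = -38)
G(M, n) = n - 34*M
G(S, -63) - 1*4142 = (-63 - 34*(-38)) - 1*4142 = (-63 + 1292) - 4142 = 1229 - 4142 = -2913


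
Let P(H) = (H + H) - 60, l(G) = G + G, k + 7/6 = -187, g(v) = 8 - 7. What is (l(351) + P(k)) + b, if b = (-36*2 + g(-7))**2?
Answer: 15920/3 ≈ 5306.7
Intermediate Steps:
g(v) = 1
k = -1129/6 (k = -7/6 - 187 = -1129/6 ≈ -188.17)
l(G) = 2*G
P(H) = -60 + 2*H (P(H) = 2*H - 60 = -60 + 2*H)
b = 5041 (b = (-36*2 + 1)**2 = (-72 + 1)**2 = (-71)**2 = 5041)
(l(351) + P(k)) + b = (2*351 + (-60 + 2*(-1129/6))) + 5041 = (702 + (-60 - 1129/3)) + 5041 = (702 - 1309/3) + 5041 = 797/3 + 5041 = 15920/3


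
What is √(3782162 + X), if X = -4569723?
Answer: I*√787561 ≈ 887.45*I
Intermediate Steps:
√(3782162 + X) = √(3782162 - 4569723) = √(-787561) = I*√787561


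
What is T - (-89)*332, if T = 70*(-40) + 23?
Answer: 26771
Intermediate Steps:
T = -2777 (T = -2800 + 23 = -2777)
T - (-89)*332 = -2777 - (-89)*332 = -2777 - 1*(-29548) = -2777 + 29548 = 26771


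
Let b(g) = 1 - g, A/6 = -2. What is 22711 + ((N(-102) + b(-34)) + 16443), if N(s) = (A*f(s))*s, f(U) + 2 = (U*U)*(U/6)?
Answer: -216449691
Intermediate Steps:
f(U) = -2 + U³/6 (f(U) = -2 + (U*U)*(U/6) = -2 + U²*(U*(⅙)) = -2 + U²*(U/6) = -2 + U³/6)
A = -12 (A = 6*(-2) = -12)
N(s) = s*(24 - 2*s³) (N(s) = (-12*(-2 + s³/6))*s = (24 - 2*s³)*s = s*(24 - 2*s³))
22711 + ((N(-102) + b(-34)) + 16443) = 22711 + ((2*(-102)*(12 - 1*(-102)³) + (1 - 1*(-34))) + 16443) = 22711 + ((2*(-102)*(12 - 1*(-1061208)) + (1 + 34)) + 16443) = 22711 + ((2*(-102)*(12 + 1061208) + 35) + 16443) = 22711 + ((2*(-102)*1061220 + 35) + 16443) = 22711 + ((-216488880 + 35) + 16443) = 22711 + (-216488845 + 16443) = 22711 - 216472402 = -216449691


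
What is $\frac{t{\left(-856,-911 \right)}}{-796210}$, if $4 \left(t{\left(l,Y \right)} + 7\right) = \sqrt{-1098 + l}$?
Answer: $\frac{7}{796210} - \frac{i \sqrt{1954}}{3184840} \approx 8.7917 \cdot 10^{-6} - 1.388 \cdot 10^{-5} i$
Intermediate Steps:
$t{\left(l,Y \right)} = -7 + \frac{\sqrt{-1098 + l}}{4}$
$\frac{t{\left(-856,-911 \right)}}{-796210} = \frac{-7 + \frac{\sqrt{-1098 - 856}}{4}}{-796210} = \left(-7 + \frac{\sqrt{-1954}}{4}\right) \left(- \frac{1}{796210}\right) = \left(-7 + \frac{i \sqrt{1954}}{4}\right) \left(- \frac{1}{796210}\right) = \frac{7}{796210} - \frac{i \sqrt{1954}}{3184840}$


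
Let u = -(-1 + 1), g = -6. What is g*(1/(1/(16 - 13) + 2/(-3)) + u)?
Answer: 18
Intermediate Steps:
u = 0 (u = -1*0 = 0)
g*(1/(1/(16 - 13) + 2/(-3)) + u) = -6*(1/(1/(16 - 13) + 2/(-3)) + 0) = -6*(1/(1/3 - 1/3*2) + 0) = -6*(1/(1/3 - 2/3) + 0) = -6*(1/(-1/3) + 0) = -6*(-3 + 0) = -6*(-3) = 18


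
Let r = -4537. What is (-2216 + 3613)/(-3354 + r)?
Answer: -1397/7891 ≈ -0.17704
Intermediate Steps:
(-2216 + 3613)/(-3354 + r) = (-2216 + 3613)/(-3354 - 4537) = 1397/(-7891) = 1397*(-1/7891) = -1397/7891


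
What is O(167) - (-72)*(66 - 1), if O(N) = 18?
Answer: 4698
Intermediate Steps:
O(167) - (-72)*(66 - 1) = 18 - (-72)*(66 - 1) = 18 - (-72)*65 = 18 - 1*(-4680) = 18 + 4680 = 4698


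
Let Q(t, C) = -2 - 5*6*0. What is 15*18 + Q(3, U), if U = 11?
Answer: 268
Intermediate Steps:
Q(t, C) = -2 (Q(t, C) = -2 - 30*0 = -2 + 0 = -2)
15*18 + Q(3, U) = 15*18 - 2 = 270 - 2 = 268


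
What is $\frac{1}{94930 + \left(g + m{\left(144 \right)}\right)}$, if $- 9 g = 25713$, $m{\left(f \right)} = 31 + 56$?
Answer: $\frac{1}{92160} \approx 1.0851 \cdot 10^{-5}$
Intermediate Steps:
$m{\left(f \right)} = 87$
$g = -2857$ ($g = \left(- \frac{1}{9}\right) 25713 = -2857$)
$\frac{1}{94930 + \left(g + m{\left(144 \right)}\right)} = \frac{1}{94930 + \left(-2857 + 87\right)} = \frac{1}{94930 - 2770} = \frac{1}{92160}$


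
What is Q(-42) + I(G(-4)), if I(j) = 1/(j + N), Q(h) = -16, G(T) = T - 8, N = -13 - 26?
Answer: -817/51 ≈ -16.020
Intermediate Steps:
N = -39
G(T) = -8 + T
I(j) = 1/(-39 + j) (I(j) = 1/(j - 39) = 1/(-39 + j))
Q(-42) + I(G(-4)) = -16 + 1/(-39 + (-8 - 4)) = -16 + 1/(-39 - 12) = -16 + 1/(-51) = -16 - 1/51 = -817/51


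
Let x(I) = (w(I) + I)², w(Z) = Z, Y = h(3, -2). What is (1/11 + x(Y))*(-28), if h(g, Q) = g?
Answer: -11116/11 ≈ -1010.5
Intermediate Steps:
Y = 3
x(I) = 4*I² (x(I) = (I + I)² = (2*I)² = 4*I²)
(1/11 + x(Y))*(-28) = (1/11 + 4*3²)*(-28) = (1/11 + 4*9)*(-28) = (1/11 + 36)*(-28) = (397/11)*(-28) = -11116/11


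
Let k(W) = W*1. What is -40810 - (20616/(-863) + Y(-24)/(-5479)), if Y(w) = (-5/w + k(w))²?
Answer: -111082534162873/2723545152 ≈ -40786.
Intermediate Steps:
k(W) = W
Y(w) = (w - 5/w)² (Y(w) = (-5/w + w)² = (w - 5/w)²)
-40810 - (20616/(-863) + Y(-24)/(-5479)) = -40810 - (20616/(-863) + ((-5 + (-24)²)²/(-24)²)/(-5479)) = -40810 - (20616*(-1/863) + ((-5 + 576)²/576)*(-1/5479)) = -40810 - (-20616/863 + ((1/576)*571²)*(-1/5479)) = -40810 - (-20616/863 + ((1/576)*326041)*(-1/5479)) = -40810 - (-20616/863 + (326041/576)*(-1/5479)) = -40810 - (-20616/863 - 326041/3155904) = -40810 - 1*(-65343490247/2723545152) = -40810 + 65343490247/2723545152 = -111082534162873/2723545152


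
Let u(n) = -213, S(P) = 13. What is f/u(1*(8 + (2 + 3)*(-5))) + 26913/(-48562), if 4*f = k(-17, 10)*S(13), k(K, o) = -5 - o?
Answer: -2243381/6895804 ≈ -0.32533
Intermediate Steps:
f = -195/4 (f = ((-5 - 1*10)*13)/4 = ((-5 - 10)*13)/4 = (-15*13)/4 = (¼)*(-195) = -195/4 ≈ -48.750)
f/u(1*(8 + (2 + 3)*(-5))) + 26913/(-48562) = -195/4/(-213) + 26913/(-48562) = -195/4*(-1/213) + 26913*(-1/48562) = 65/284 - 26913/48562 = -2243381/6895804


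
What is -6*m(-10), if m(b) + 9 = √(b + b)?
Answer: 54 - 12*I*√5 ≈ 54.0 - 26.833*I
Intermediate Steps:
m(b) = -9 + √2*√b (m(b) = -9 + √(b + b) = -9 + √(2*b) = -9 + √2*√b)
-6*m(-10) = -6*(-9 + √2*√(-10)) = -6*(-9 + √2*(I*√10)) = -6*(-9 + 2*I*√5) = 54 - 12*I*√5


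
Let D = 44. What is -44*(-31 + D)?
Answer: -572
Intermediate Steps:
-44*(-31 + D) = -44*(-31 + 44) = -44*13 = -572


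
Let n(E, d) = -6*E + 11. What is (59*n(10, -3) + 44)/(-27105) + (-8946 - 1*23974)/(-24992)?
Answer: 3087977/2171180 ≈ 1.4223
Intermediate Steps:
n(E, d) = 11 - 6*E
(59*n(10, -3) + 44)/(-27105) + (-8946 - 1*23974)/(-24992) = (59*(11 - 6*10) + 44)/(-27105) + (-8946 - 1*23974)/(-24992) = (59*(11 - 60) + 44)*(-1/27105) + (-8946 - 23974)*(-1/24992) = (59*(-49) + 44)*(-1/27105) - 32920*(-1/24992) = (-2891 + 44)*(-1/27105) + 4115/3124 = -2847*(-1/27105) + 4115/3124 = 73/695 + 4115/3124 = 3087977/2171180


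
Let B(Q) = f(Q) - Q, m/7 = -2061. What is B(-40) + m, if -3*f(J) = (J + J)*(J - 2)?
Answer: -15507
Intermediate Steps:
f(J) = -2*J*(-2 + J)/3 (f(J) = -(J + J)*(J - 2)/3 = -2*J*(-2 + J)/3)
m = -14427 (m = 7*(-2061) = -14427)
B(Q) = -Q + 2*Q*(2 - Q)/3 (B(Q) = 2*Q*(2 - Q)/3 - Q = -Q + 2*Q*(2 - Q)/3)
B(-40) + m = (1/3)*(-40)*(1 - 2*(-40)) - 14427 = (1/3)*(-40)*(1 + 80) - 14427 = (1/3)*(-40)*81 - 14427 = -1080 - 14427 = -15507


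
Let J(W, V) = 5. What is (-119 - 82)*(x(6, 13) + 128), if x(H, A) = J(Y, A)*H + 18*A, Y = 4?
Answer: -78792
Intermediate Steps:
x(H, A) = 5*H + 18*A
(-119 - 82)*(x(6, 13) + 128) = (-119 - 82)*((5*6 + 18*13) + 128) = -201*((30 + 234) + 128) = -201*(264 + 128) = -201*392 = -78792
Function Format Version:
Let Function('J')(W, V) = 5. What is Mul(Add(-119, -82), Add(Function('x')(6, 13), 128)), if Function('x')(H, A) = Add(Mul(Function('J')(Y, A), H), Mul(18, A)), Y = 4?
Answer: -78792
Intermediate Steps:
Function('x')(H, A) = Add(Mul(5, H), Mul(18, A))
Mul(Add(-119, -82), Add(Function('x')(6, 13), 128)) = Mul(Add(-119, -82), Add(Add(Mul(5, 6), Mul(18, 13)), 128)) = Mul(-201, Add(Add(30, 234), 128)) = Mul(-201, Add(264, 128)) = Mul(-201, 392) = -78792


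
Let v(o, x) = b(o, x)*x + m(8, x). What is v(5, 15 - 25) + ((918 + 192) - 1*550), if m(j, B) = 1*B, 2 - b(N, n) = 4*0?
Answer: 530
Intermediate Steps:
b(N, n) = 2 (b(N, n) = 2 - 4*0 = 2 - 1*0 = 2 + 0 = 2)
m(j, B) = B
v(o, x) = 3*x (v(o, x) = 2*x + x = 3*x)
v(5, 15 - 25) + ((918 + 192) - 1*550) = 3*(15 - 25) + ((918 + 192) - 1*550) = 3*(-10) + (1110 - 550) = -30 + 560 = 530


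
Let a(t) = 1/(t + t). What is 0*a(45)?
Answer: 0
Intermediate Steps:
a(t) = 1/(2*t)
0*a(45) = 0*((½)/45) = 0*((½)*(1/45)) = 0*(1/90) = 0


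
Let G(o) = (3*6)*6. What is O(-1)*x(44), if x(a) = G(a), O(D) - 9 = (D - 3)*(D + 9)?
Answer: -2484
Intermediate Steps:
G(o) = 108 (G(o) = 18*6 = 108)
O(D) = 9 + (-3 + D)*(9 + D) (O(D) = 9 + (D - 3)*(D + 9) = 9 + (-3 + D)*(9 + D))
x(a) = 108
O(-1)*x(44) = (-18 + (-1)² + 6*(-1))*108 = (-18 + 1 - 6)*108 = -23*108 = -2484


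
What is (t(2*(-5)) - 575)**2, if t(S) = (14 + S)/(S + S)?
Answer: 8271376/25 ≈ 3.3086e+5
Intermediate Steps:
t(S) = (14 + S)/(2*S) (t(S) = (14 + S)/((2*S)) = (14 + S)*(1/(2*S)) = (14 + S)/(2*S))
(t(2*(-5)) - 575)**2 = ((14 + 2*(-5))/(2*((2*(-5)))) - 575)**2 = ((1/2)*(14 - 10)/(-10) - 575)**2 = ((1/2)*(-1/10)*4 - 575)**2 = (-1/5 - 575)**2 = (-2876/5)**2 = 8271376/25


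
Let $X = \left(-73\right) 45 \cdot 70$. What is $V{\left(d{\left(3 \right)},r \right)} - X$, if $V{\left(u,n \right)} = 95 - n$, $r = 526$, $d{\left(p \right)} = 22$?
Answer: $229519$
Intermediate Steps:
$X = -229950$ ($X = \left(-3285\right) 70 = -229950$)
$V{\left(d{\left(3 \right)},r \right)} - X = \left(95 - 526\right) - -229950 = \left(95 - 526\right) + 229950 = -431 + 229950 = 229519$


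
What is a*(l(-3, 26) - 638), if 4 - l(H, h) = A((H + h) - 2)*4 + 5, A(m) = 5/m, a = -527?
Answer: 7082353/21 ≈ 3.3726e+5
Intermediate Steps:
l(H, h) = -1 - 20/(-2 + H + h) (l(H, h) = 4 - ((5/((H + h) - 2))*4 + 5) = 4 - ((5/(-2 + H + h))*4 + 5) = 4 - (20/(-2 + H + h) + 5) = 4 - (5 + 20/(-2 + H + h)) = 4 + (-5 - 20/(-2 + H + h)) = -1 - 20/(-2 + H + h))
a*(l(-3, 26) - 638) = -527*((-18 - 1*(-3) - 1*26)/(-2 - 3 + 26) - 638) = -527*((-18 + 3 - 26)/21 - 638) = -527*((1/21)*(-41) - 638) = -527*(-41/21 - 638) = -527*(-13439/21) = 7082353/21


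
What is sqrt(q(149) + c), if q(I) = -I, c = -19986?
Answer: I*sqrt(20135) ≈ 141.9*I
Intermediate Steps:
sqrt(q(149) + c) = sqrt(-1*149 - 19986) = sqrt(-149 - 19986) = sqrt(-20135) = I*sqrt(20135)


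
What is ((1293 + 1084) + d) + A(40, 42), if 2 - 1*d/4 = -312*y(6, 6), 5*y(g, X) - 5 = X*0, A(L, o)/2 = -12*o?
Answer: 2625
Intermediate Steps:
A(L, o) = -24*o (A(L, o) = 2*(-12*o) = -24*o)
y(g, X) = 1 (y(g, X) = 1 + (X*0)/5 = 1 + (⅕)*0 = 1 + 0 = 1)
d = 1256 (d = 8 - (-1248) = 8 - 4*(-312) = 8 + 1248 = 1256)
((1293 + 1084) + d) + A(40, 42) = ((1293 + 1084) + 1256) - 24*42 = (2377 + 1256) - 1008 = 3633 - 1008 = 2625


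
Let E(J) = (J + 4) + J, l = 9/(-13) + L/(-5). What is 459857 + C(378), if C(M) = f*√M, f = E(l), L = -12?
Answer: 459857 + 1446*√42/65 ≈ 4.6000e+5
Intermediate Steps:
l = 111/65 (l = 9/(-13) - 12/(-5) = 9*(-1/13) - 12*(-⅕) = -9/13 + 12/5 = 111/65 ≈ 1.7077)
E(J) = 4 + 2*J (E(J) = (4 + J) + J = 4 + 2*J)
f = 482/65 (f = 4 + 2*(111/65) = 4 + 222/65 = 482/65 ≈ 7.4154)
C(M) = 482*√M/65
459857 + C(378) = 459857 + 482*√378/65 = 459857 + 482*(3*√42)/65 = 459857 + 1446*√42/65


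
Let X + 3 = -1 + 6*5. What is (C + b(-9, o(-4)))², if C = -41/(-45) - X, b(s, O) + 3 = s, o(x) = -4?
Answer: 2785561/2025 ≈ 1375.6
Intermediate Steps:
X = 26 (X = -3 + (-1 + 6*5) = -3 + (-1 + 30) = -3 + 29 = 26)
b(s, O) = -3 + s
C = -1129/45 (C = -41/(-45) - 1*26 = -41*(-1/45) - 26 = 41/45 - 26 = -1129/45 ≈ -25.089)
(C + b(-9, o(-4)))² = (-1129/45 + (-3 - 9))² = (-1129/45 - 12)² = (-1669/45)² = 2785561/2025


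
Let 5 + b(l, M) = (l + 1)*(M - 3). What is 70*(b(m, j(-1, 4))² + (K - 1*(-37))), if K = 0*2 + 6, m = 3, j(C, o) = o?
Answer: 3080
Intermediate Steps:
b(l, M) = -5 + (1 + l)*(-3 + M) (b(l, M) = -5 + (l + 1)*(M - 3) = -5 + (1 + l)*(-3 + M))
K = 6 (K = 0 + 6 = 6)
70*(b(m, j(-1, 4))² + (K - 1*(-37))) = 70*((-8 + 4 - 3*3 + 4*3)² + (6 - 1*(-37))) = 70*((-8 + 4 - 9 + 12)² + (6 + 37)) = 70*((-1)² + 43) = 70*(1 + 43) = 70*44 = 3080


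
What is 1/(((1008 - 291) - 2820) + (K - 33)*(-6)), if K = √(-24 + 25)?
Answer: -1/1911 ≈ -0.00052329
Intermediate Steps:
K = 1 (K = √1 = 1)
1/(((1008 - 291) - 2820) + (K - 33)*(-6)) = 1/(((1008 - 291) - 2820) + (1 - 33)*(-6)) = 1/((717 - 2820) - 32*(-6)) = 1/(-2103 + 192) = 1/(-1911) = -1/1911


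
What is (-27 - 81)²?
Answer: 11664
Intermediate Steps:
(-27 - 81)² = (-108)² = 11664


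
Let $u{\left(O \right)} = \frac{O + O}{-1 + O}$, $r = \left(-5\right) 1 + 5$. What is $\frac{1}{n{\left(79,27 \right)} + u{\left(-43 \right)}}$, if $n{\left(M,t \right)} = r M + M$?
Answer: $\frac{22}{1781} \approx 0.012353$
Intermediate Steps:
$r = 0$ ($r = -5 + 5 = 0$)
$n{\left(M,t \right)} = M$ ($n{\left(M,t \right)} = 0 M + M = 0 + M = M$)
$u{\left(O \right)} = \frac{2 O}{-1 + O}$
$\frac{1}{n{\left(79,27 \right)} + u{\left(-43 \right)}} = \frac{1}{79 + 2 \left(-43\right) \frac{1}{-1 - 43}} = \frac{1}{79 + 2 \left(-43\right) \frac{1}{-44}} = \frac{1}{79 + 2 \left(-43\right) \left(- \frac{1}{44}\right)} = \frac{1}{79 + \frac{43}{22}} = \frac{1}{\frac{1781}{22}} = \frac{22}{1781}$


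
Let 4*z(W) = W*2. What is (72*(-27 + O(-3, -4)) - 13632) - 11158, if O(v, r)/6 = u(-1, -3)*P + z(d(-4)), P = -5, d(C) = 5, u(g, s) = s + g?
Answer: -17014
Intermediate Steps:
u(g, s) = g + s
z(W) = W/2 (z(W) = (W*2)/4 = (2*W)/4 = W/2)
O(v, r) = 135 (O(v, r) = 6*((-1 - 3)*(-5) + (1/2)*5) = 6*(-4*(-5) + 5/2) = 6*(20 + 5/2) = 6*(45/2) = 135)
(72*(-27 + O(-3, -4)) - 13632) - 11158 = (72*(-27 + 135) - 13632) - 11158 = (72*108 - 13632) - 11158 = (7776 - 13632) - 11158 = -5856 - 11158 = -17014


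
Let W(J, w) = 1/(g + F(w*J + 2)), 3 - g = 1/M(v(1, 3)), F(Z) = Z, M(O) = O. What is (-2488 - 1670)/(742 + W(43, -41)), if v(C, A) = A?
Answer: -21933450/3914047 ≈ -5.6038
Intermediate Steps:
g = 8/3 (g = 3 - 1/3 = 3 - 1*⅓ = 3 - ⅓ = 8/3 ≈ 2.6667)
W(J, w) = 1/(14/3 + J*w) (W(J, w) = 1/(8/3 + (w*J + 2)) = 1/(8/3 + (J*w + 2)) = 1/(8/3 + (2 + J*w)) = 1/(14/3 + J*w))
(-2488 - 1670)/(742 + W(43, -41)) = (-2488 - 1670)/(742 + 3/(14 + 3*43*(-41))) = -4158/(742 + 3/(14 - 5289)) = -4158/(742 + 3/(-5275)) = -4158/(742 + 3*(-1/5275)) = -4158/(742 - 3/5275) = -4158/3914047/5275 = -4158*5275/3914047 = -21933450/3914047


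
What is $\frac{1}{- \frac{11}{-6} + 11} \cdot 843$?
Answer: $\frac{5058}{77} \approx 65.688$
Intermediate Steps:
$\frac{1}{- \frac{11}{-6} + 11} \cdot 843 = \frac{1}{\left(-11\right) \left(- \frac{1}{6}\right) + 11} \cdot 843 = \frac{1}{\frac{11}{6} + 11} \cdot 843 = \frac{1}{\frac{77}{6}} \cdot 843 = \frac{6}{77} \cdot 843 = \frac{5058}{77}$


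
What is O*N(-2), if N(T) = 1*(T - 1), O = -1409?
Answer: 4227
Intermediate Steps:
N(T) = -1 + T (N(T) = 1*(-1 + T) = -1 + T)
O*N(-2) = -1409*(-1 - 2) = -1409*(-3) = 4227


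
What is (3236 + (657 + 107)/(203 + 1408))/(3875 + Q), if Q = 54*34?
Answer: 5213960/9200421 ≈ 0.56671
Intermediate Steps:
Q = 1836
(3236 + (657 + 107)/(203 + 1408))/(3875 + Q) = (3236 + (657 + 107)/(203 + 1408))/(3875 + 1836) = (3236 + 764/1611)/5711 = (3236 + 764*(1/1611))*(1/5711) = (3236 + 764/1611)*(1/5711) = (5213960/1611)*(1/5711) = 5213960/9200421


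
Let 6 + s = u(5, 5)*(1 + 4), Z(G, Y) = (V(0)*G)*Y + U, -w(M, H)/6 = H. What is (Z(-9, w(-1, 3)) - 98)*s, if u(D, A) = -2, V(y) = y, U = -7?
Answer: 1680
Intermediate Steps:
w(M, H) = -6*H
Z(G, Y) = -7 (Z(G, Y) = (0*G)*Y - 7 = 0*Y - 7 = 0 - 7 = -7)
s = -16 (s = -6 - 2*(1 + 4) = -6 - 2*5 = -6 - 10 = -16)
(Z(-9, w(-1, 3)) - 98)*s = (-7 - 98)*(-16) = -105*(-16) = 1680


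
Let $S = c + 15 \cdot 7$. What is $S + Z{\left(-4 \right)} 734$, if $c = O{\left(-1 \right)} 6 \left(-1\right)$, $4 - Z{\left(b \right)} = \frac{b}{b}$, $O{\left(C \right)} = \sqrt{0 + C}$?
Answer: $2307 - 6 i \approx 2307.0 - 6.0 i$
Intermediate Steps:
$O{\left(C \right)} = \sqrt{C}$
$Z{\left(b \right)} = 3$ ($Z{\left(b \right)} = 4 - \frac{b}{b} = 4 - 1 = 3$)
$c = - 6 i$ ($c = \sqrt{-1} \cdot 6 \left(-1\right) = i 6 \left(-1\right) = 6 i \left(-1\right) = - 6 i \approx - 6.0 i$)
$S = 105 - 6 i$ ($S = - 6 i + 15 \cdot 7 = - 6 i + 105 = 105 - 6 i \approx 105.0 - 6.0 i$)
$S + Z{\left(-4 \right)} 734 = \left(105 - 6 i\right) + 3 \cdot 734 = \left(105 - 6 i\right) + 2202 = 2307 - 6 i$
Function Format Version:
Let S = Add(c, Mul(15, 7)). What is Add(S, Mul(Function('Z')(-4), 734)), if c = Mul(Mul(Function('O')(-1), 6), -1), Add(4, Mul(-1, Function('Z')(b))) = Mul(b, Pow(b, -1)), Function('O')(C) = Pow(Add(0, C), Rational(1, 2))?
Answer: Add(2307, Mul(-6, I)) ≈ Add(2307.0, Mul(-6.0000, I))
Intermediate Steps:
Function('O')(C) = Pow(C, Rational(1, 2))
Function('Z')(b) = 3 (Function('Z')(b) = Add(4, Mul(-1, Mul(b, Pow(b, -1)))) = Add(4, Mul(-1, 1)) = Add(4, -1) = 3)
c = Mul(-6, I) (c = Mul(Mul(Pow(-1, Rational(1, 2)), 6), -1) = Mul(Mul(I, 6), -1) = Mul(Mul(6, I), -1) = Mul(-6, I) ≈ Mul(-6.0000, I))
S = Add(105, Mul(-6, I)) (S = Add(Mul(-6, I), Mul(15, 7)) = Add(Mul(-6, I), 105) = Add(105, Mul(-6, I)) ≈ Add(105.00, Mul(-6.0000, I)))
Add(S, Mul(Function('Z')(-4), 734)) = Add(Add(105, Mul(-6, I)), Mul(3, 734)) = Add(Add(105, Mul(-6, I)), 2202) = Add(2307, Mul(-6, I))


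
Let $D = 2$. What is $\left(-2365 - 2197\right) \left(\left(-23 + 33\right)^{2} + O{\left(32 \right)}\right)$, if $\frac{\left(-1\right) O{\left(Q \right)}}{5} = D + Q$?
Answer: $319340$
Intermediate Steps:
$O{\left(Q \right)} = -10 - 5 Q$ ($O{\left(Q \right)} = - 5 \left(2 + Q\right) = -10 - 5 Q$)
$\left(-2365 - 2197\right) \left(\left(-23 + 33\right)^{2} + O{\left(32 \right)}\right) = \left(-2365 - 2197\right) \left(\left(-23 + 33\right)^{2} - 170\right) = - 4562 \left(10^{2} - 170\right) = - 4562 \left(100 - 170\right) = \left(-4562\right) \left(-70\right) = 319340$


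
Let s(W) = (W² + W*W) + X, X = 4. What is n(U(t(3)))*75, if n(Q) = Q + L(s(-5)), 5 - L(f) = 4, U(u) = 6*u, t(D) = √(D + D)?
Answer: 75 + 450*√6 ≈ 1177.3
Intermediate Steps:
t(D) = √2*√D (t(D) = √(2*D) = √2*√D)
s(W) = 4 + 2*W² (s(W) = (W² + W*W) + 4 = (W² + W²) + 4 = 2*W² + 4 = 4 + 2*W²)
L(f) = 1 (L(f) = 5 - 1*4 = 5 - 4 = 1)
n(Q) = 1 + Q (n(Q) = Q + 1 = 1 + Q)
n(U(t(3)))*75 = (1 + 6*(√2*√3))*75 = (1 + 6*√6)*75 = 75 + 450*√6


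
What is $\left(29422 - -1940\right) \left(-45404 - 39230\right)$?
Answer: $-2654291508$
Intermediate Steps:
$\left(29422 - -1940\right) \left(-45404 - 39230\right) = \left(29422 + \left(-5580 + 7520\right)\right) \left(-84634\right) = \left(29422 + 1940\right) \left(-84634\right) = 31362 \left(-84634\right) = -2654291508$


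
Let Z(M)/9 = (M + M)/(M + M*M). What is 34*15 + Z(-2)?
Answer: 492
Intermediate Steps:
Z(M) = 18*M/(M + M²) (Z(M) = 9*((M + M)/(M + M*M)) = 9*((2*M)/(M + M²)) = 9*(2*M/(M + M²)) = 18*M/(M + M²))
34*15 + Z(-2) = 34*15 + 18/(1 - 2) = 510 + 18/(-1) = 510 + 18*(-1) = 510 - 18 = 492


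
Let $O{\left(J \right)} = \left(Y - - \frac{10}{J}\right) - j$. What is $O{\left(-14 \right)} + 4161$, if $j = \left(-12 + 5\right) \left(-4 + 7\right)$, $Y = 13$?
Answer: $\frac{29360}{7} \approx 4194.3$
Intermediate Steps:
$j = -21$ ($j = \left(-7\right) 3 = -21$)
$O{\left(J \right)} = 34 + \frac{10}{J}$ ($O{\left(J \right)} = \left(13 - - \frac{10}{J}\right) - -21 = \left(13 + \frac{10}{J}\right) + 21 = 34 + \frac{10}{J}$)
$O{\left(-14 \right)} + 4161 = \left(34 + \frac{10}{-14}\right) + 4161 = \left(34 + 10 \left(- \frac{1}{14}\right)\right) + 4161 = \left(34 - \frac{5}{7}\right) + 4161 = \frac{233}{7} + 4161 = \frac{29360}{7}$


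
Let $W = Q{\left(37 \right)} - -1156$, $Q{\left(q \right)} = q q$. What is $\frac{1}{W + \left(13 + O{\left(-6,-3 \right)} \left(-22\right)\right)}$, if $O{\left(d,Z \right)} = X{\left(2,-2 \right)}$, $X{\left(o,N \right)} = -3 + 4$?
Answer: $\frac{1}{2516} \approx 0.00039746$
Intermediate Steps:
$X{\left(o,N \right)} = 1$
$Q{\left(q \right)} = q^{2}$
$O{\left(d,Z \right)} = 1$
$W = 2525$ ($W = 37^{2} - -1156 = 1369 + 1156 = 2525$)
$\frac{1}{W + \left(13 + O{\left(-6,-3 \right)} \left(-22\right)\right)} = \frac{1}{2525 + \left(13 + 1 \left(-22\right)\right)} = \frac{1}{2525 + \left(13 - 22\right)} = \frac{1}{2525 - 9} = \frac{1}{2516}$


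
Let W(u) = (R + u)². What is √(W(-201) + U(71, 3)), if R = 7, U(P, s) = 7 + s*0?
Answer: √37643 ≈ 194.02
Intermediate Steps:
U(P, s) = 7 (U(P, s) = 7 + 0 = 7)
W(u) = (7 + u)²
√(W(-201) + U(71, 3)) = √((7 - 201)² + 7) = √((-194)² + 7) = √(37636 + 7) = √37643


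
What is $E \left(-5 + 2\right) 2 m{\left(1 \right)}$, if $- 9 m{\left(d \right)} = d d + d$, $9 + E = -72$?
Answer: $-108$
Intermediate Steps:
$E = -81$ ($E = -9 - 72 = -81$)
$m{\left(d \right)} = - \frac{d}{9} - \frac{d^{2}}{9}$ ($m{\left(d \right)} = - \frac{d d + d}{9} = - \frac{d^{2} + d}{9} = - \frac{d + d^{2}}{9} = - \frac{d}{9} - \frac{d^{2}}{9}$)
$E \left(-5 + 2\right) 2 m{\left(1 \right)} = - 81 \left(-5 + 2\right) 2 \left(\left(- \frac{1}{9}\right) 1 \left(1 + 1\right)\right) = - 81 \left(\left(-3\right) 2\right) \left(\left(- \frac{1}{9}\right) 1 \cdot 2\right) = \left(-81\right) \left(-6\right) \left(- \frac{2}{9}\right) = 486 \left(- \frac{2}{9}\right) = -108$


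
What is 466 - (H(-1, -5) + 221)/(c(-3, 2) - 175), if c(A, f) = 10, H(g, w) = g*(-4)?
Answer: 5141/11 ≈ 467.36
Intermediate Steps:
H(g, w) = -4*g
466 - (H(-1, -5) + 221)/(c(-3, 2) - 175) = 466 - (-4*(-1) + 221)/(10 - 175) = 466 - (4 + 221)/(-165) = 466 - 225*(-1)/165 = 466 - 1*(-15/11) = 466 + 15/11 = 5141/11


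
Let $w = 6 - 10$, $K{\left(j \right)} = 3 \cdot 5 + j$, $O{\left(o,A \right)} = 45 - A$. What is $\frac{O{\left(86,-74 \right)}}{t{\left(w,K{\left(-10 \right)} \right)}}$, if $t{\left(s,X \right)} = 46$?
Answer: $\frac{119}{46} \approx 2.587$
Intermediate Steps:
$K{\left(j \right)} = 15 + j$
$w = -4$ ($w = 6 - 10 = -4$)
$\frac{O{\left(86,-74 \right)}}{t{\left(w,K{\left(-10 \right)} \right)}} = \frac{45 - -74}{46} = \left(45 + 74\right) \frac{1}{46} = 119 \cdot \frac{1}{46} = \frac{119}{46}$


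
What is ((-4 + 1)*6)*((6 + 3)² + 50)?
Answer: -2358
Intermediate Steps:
((-4 + 1)*6)*((6 + 3)² + 50) = (-3*6)*(9² + 50) = -18*(81 + 50) = -18*131 = -2358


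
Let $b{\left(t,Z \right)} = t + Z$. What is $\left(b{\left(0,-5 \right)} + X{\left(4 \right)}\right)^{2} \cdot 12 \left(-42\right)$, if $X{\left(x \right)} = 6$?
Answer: $-504$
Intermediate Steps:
$b{\left(t,Z \right)} = Z + t$
$\left(b{\left(0,-5 \right)} + X{\left(4 \right)}\right)^{2} \cdot 12 \left(-42\right) = \left(\left(-5 + 0\right) + 6\right)^{2} \cdot 12 \left(-42\right) = \left(-5 + 6\right)^{2} \cdot 12 \left(-42\right) = 1^{2} \cdot 12 \left(-42\right) = 1 \cdot 12 \left(-42\right) = 12 \left(-42\right) = -504$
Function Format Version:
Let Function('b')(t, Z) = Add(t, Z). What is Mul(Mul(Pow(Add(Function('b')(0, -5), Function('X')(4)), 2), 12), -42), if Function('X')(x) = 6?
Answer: -504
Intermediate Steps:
Function('b')(t, Z) = Add(Z, t)
Mul(Mul(Pow(Add(Function('b')(0, -5), Function('X')(4)), 2), 12), -42) = Mul(Mul(Pow(Add(Add(-5, 0), 6), 2), 12), -42) = Mul(Mul(Pow(Add(-5, 6), 2), 12), -42) = Mul(Mul(Pow(1, 2), 12), -42) = Mul(Mul(1, 12), -42) = Mul(12, -42) = -504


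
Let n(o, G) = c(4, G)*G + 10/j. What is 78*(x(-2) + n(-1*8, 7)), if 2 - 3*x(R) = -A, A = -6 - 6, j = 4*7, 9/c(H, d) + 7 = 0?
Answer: -6539/7 ≈ -934.14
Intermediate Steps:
c(H, d) = -9/7 (c(H, d) = 9/(-7 + 0) = 9/(-7) = 9*(-⅐) = -9/7)
j = 28
A = -12
x(R) = -10/3 (x(R) = ⅔ - (-1)*(-12)/3 = ⅔ - ⅓*12 = ⅔ - 4 = -10/3)
n(o, G) = 5/14 - 9*G/7 (n(o, G) = -9*G/7 + 10/28 = -9*G/7 + 10*(1/28) = -9*G/7 + 5/14 = 5/14 - 9*G/7)
78*(x(-2) + n(-1*8, 7)) = 78*(-10/3 + (5/14 - 9/7*7)) = 78*(-10/3 + (5/14 - 9)) = 78*(-10/3 - 121/14) = 78*(-503/42) = -6539/7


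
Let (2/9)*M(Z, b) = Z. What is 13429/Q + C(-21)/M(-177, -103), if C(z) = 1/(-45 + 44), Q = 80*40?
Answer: 21398797/5097600 ≈ 4.1978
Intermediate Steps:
M(Z, b) = 9*Z/2
Q = 3200
C(z) = -1 (C(z) = 1/(-1) = -1)
13429/Q + C(-21)/M(-177, -103) = 13429/3200 - 1/((9/2)*(-177)) = 13429*(1/3200) - 1/(-1593/2) = 13429/3200 - 1*(-2/1593) = 13429/3200 + 2/1593 = 21398797/5097600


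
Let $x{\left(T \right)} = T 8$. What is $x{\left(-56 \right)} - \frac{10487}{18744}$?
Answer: $- \frac{8407799}{18744} \approx -448.56$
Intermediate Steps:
$x{\left(T \right)} = 8 T$
$x{\left(-56 \right)} - \frac{10487}{18744} = 8 \left(-56\right) - \frac{10487}{18744} = -448 - \frac{10487}{18744} = - \frac{8407799}{18744}$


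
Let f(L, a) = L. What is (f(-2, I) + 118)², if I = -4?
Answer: 13456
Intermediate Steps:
(f(-2, I) + 118)² = (-2 + 118)² = 116² = 13456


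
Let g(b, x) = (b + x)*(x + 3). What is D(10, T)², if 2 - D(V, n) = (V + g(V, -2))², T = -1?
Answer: 103684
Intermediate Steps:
g(b, x) = (3 + x)*(b + x) (g(b, x) = (b + x)*(3 + x) = (3 + x)*(b + x))
D(V, n) = 2 - (-2 + 2*V)² (D(V, n) = 2 - (V + ((-2)² + 3*V + 3*(-2) + V*(-2)))² = 2 - (V + (4 + 3*V - 6 - 2*V))² = 2 - (V + (-2 + V))² = 2 - (-2 + 2*V)²)
D(10, T)² = (2 - 4*(-1 + 10)²)² = (2 - 4*9²)² = (2 - 4*81)² = (2 - 324)² = (-322)² = 103684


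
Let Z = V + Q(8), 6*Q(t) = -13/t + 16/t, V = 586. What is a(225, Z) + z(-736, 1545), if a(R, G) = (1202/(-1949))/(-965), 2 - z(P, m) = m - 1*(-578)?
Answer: -3989143783/1880785 ≈ -2121.0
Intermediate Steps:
Q(t) = 1/(2*t) (Q(t) = (-13/t + 16/t)/6 = (3/t)/6 = 1/(2*t))
Z = 9377/16 (Z = 586 + (½)/8 = 586 + (½)*(⅛) = 586 + 1/16 = 9377/16 ≈ 586.06)
z(P, m) = -576 - m (z(P, m) = 2 - (m - 1*(-578)) = 2 - (m + 578) = 2 - (578 + m) = 2 + (-578 - m) = -576 - m)
a(R, G) = 1202/1880785 (a(R, G) = (1202*(-1/1949))*(-1/965) = -1202/1949*(-1/965) = 1202/1880785)
a(225, Z) + z(-736, 1545) = 1202/1880785 + (-576 - 1*1545) = 1202/1880785 + (-576 - 1545) = 1202/1880785 - 2121 = -3989143783/1880785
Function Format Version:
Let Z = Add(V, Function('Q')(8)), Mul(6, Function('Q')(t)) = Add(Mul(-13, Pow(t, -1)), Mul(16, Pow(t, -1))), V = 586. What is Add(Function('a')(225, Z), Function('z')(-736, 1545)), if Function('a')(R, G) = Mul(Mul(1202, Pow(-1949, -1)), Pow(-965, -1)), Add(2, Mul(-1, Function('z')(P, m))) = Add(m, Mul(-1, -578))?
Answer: Rational(-3989143783, 1880785) ≈ -2121.0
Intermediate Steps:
Function('Q')(t) = Mul(Rational(1, 2), Pow(t, -1)) (Function('Q')(t) = Mul(Rational(1, 6), Add(Mul(-13, Pow(t, -1)), Mul(16, Pow(t, -1)))) = Mul(Rational(1, 6), Mul(3, Pow(t, -1))) = Mul(Rational(1, 2), Pow(t, -1)))
Z = Rational(9377, 16) (Z = Add(586, Mul(Rational(1, 2), Pow(8, -1))) = Add(586, Mul(Rational(1, 2), Rational(1, 8))) = Add(586, Rational(1, 16)) = Rational(9377, 16) ≈ 586.06)
Function('z')(P, m) = Add(-576, Mul(-1, m)) (Function('z')(P, m) = Add(2, Mul(-1, Add(m, Mul(-1, -578)))) = Add(2, Mul(-1, Add(m, 578))) = Add(2, Mul(-1, Add(578, m))) = Add(2, Add(-578, Mul(-1, m))) = Add(-576, Mul(-1, m)))
Function('a')(R, G) = Rational(1202, 1880785) (Function('a')(R, G) = Mul(Mul(1202, Rational(-1, 1949)), Rational(-1, 965)) = Mul(Rational(-1202, 1949), Rational(-1, 965)) = Rational(1202, 1880785))
Add(Function('a')(225, Z), Function('z')(-736, 1545)) = Add(Rational(1202, 1880785), Add(-576, Mul(-1, 1545))) = Add(Rational(1202, 1880785), Add(-576, -1545)) = Add(Rational(1202, 1880785), -2121) = Rational(-3989143783, 1880785)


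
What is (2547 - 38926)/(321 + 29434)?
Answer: -36379/29755 ≈ -1.2226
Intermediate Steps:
(2547 - 38926)/(321 + 29434) = -36379/29755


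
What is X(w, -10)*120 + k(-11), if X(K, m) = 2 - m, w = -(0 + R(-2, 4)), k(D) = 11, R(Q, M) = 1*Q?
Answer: 1451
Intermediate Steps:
R(Q, M) = Q
w = 2 (w = -(0 - 2) = -1*(-2) = 2)
X(w, -10)*120 + k(-11) = (2 - 1*(-10))*120 + 11 = (2 + 10)*120 + 11 = 12*120 + 11 = 1440 + 11 = 1451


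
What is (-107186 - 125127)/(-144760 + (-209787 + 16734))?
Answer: 232313/337813 ≈ 0.68770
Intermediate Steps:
(-107186 - 125127)/(-144760 + (-209787 + 16734)) = -232313/(-144760 - 193053) = -232313/(-337813) = -232313*(-1/337813) = 232313/337813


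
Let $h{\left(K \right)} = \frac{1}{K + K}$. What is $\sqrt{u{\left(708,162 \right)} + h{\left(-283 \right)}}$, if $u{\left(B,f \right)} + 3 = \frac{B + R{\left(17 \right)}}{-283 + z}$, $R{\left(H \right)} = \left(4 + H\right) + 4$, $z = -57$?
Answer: $\frac{3 i \sqrt{1326416755}}{48110} \approx 2.271 i$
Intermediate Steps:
$h{\left(K \right)} = \frac{1}{2 K}$
$R{\left(H \right)} = 8 + H$
$u{\left(B,f \right)} = - \frac{209}{68} - \frac{B}{340}$ ($u{\left(B,f \right)} = -3 + \frac{B + \left(8 + 17\right)}{-283 - 57} = -3 + \frac{B + 25}{-340} = -3 + \left(25 + B\right) \left(- \frac{1}{340}\right) = -3 - \left(\frac{5}{68} + \frac{B}{340}\right) = - \frac{209}{68} - \frac{B}{340}$)
$\sqrt{u{\left(708,162 \right)} + h{\left(-283 \right)}} = \sqrt{\left(- \frac{209}{68} - \frac{177}{85}\right) + \frac{1}{2 \left(-283\right)}} = \sqrt{\left(- \frac{209}{68} - \frac{177}{85}\right) + \frac{1}{2} \left(- \frac{1}{283}\right)} = \sqrt{- \frac{1753}{340} - \frac{1}{566}} = \sqrt{- \frac{496269}{96220}} = \frac{3 i \sqrt{1326416755}}{48110}$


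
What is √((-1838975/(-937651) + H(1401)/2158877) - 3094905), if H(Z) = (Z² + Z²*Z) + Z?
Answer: I*√12676704982378267818005381351989/2024273177927 ≈ 1758.9*I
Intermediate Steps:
H(Z) = Z + Z² + Z³ (H(Z) = (Z² + Z³) + Z = Z + Z² + Z³)
√((-1838975/(-937651) + H(1401)/2158877) - 3094905) = √((-1838975/(-937651) + (1401*(1 + 1401 + 1401²))/2158877) - 3094905) = √((-1838975*(-1/937651) + (1401*(1 + 1401 + 1962801))*(1/2158877)) - 3094905) = √((1838975/937651 + (1401*1964203)*(1/2158877)) - 3094905) = √((1838975/937651 + 2751848403*(1/2158877)) - 3094905) = √((1838975/937651 + 2751848403/2158877) - 3094905) = √(2584243527752428/2024273177927 - 3094905) = √(-6262348936204409507/2024273177927) = I*√12676704982378267818005381351989/2024273177927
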